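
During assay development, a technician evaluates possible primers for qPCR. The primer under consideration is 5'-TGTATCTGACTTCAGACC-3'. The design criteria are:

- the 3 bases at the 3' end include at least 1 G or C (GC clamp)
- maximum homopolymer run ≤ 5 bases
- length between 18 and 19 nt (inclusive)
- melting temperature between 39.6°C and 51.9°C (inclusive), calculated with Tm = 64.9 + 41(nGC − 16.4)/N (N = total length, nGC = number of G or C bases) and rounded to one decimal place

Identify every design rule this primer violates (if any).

Meets all criteria.

Base counts: A=4, T=6, G=3, C=5 (length 18).
GC clamp: 3' end ACC has 2 G/C ✓
homopolymer run: longest run = 2 ✓
length: length 18 ✓
Tm: Tm = 64.9 + 41·(8 − 16.4)/18 = 45.8°C ✓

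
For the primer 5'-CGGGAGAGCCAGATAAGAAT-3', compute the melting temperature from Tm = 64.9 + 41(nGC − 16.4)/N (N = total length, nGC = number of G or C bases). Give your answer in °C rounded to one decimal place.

Base counts: A=8, T=2, G=7, C=3; G+C = 10, N = 20.
Tm = 64.9 + 41·(10 − 16.4)/20 = 64.9 + -262.40/20 = 51.8°C.

51.8°C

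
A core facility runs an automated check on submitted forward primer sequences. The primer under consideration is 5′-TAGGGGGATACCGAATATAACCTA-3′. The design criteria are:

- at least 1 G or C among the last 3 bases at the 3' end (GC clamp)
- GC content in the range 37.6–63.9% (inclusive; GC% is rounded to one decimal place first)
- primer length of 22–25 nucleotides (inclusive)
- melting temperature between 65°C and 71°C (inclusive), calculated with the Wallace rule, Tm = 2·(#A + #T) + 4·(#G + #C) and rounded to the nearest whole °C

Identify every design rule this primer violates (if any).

Base counts: A=9, T=5, G=6, C=4 (length 24).
GC clamp: 3' end CTA has 1 G/C ✓
GC content: GC 10/24 = 41.7% ✓
length: length 24 ✓
Tm: Tm = 2·14 + 4·10 = 68°C ✓

Meets all criteria.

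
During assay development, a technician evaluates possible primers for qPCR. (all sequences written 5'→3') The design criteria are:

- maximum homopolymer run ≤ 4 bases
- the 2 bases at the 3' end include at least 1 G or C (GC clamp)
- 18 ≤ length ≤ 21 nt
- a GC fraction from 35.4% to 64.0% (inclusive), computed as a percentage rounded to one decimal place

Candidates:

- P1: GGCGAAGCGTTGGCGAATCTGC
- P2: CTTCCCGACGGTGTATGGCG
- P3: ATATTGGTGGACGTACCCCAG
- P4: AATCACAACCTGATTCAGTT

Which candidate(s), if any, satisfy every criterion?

P3 only.

P1 (22 nt, A=4 T=4 G=9 C=5): longest run = 2 ✓; 3' end GC has 2 G/C ✓; length 22, outside 18–21 ✗; GC 14/22 = 63.6% ✓ — fails.
P2 (20 nt, A=2 T=5 G=7 C=6): longest run = 3 ✓; 3' end CG has 2 G/C ✓; length 20 ✓; GC 13/20 = 65.0%, outside 35.4–64.0% ✗ — fails.
P3 (21 nt, A=5 T=5 G=6 C=5): longest run = 4 ✓; 3' end AG has 1 G/C ✓; length 21 ✓; GC 11/21 = 52.4% ✓ — passes.
P4 (20 nt, A=7 T=6 G=2 C=5): longest run = 2 ✓; 3' end TT has 0 G/C, need ≥1 ✗; length 20 ✓; GC 7/20 = 35.0%, outside 35.4–64.0% ✗ — fails.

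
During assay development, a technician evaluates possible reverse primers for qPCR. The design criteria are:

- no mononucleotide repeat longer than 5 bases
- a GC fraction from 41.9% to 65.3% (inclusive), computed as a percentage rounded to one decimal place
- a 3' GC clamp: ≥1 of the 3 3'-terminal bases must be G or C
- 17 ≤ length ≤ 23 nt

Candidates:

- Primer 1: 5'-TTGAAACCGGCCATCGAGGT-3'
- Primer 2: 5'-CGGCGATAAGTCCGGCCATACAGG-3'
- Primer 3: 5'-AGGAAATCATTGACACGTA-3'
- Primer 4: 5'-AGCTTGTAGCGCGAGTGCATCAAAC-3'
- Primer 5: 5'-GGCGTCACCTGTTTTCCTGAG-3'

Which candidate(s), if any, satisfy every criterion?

Primer 1 and Primer 5.

Primer 1 (20 nt, A=5 T=4 G=6 C=5): longest run = 3 ✓; GC 11/20 = 55.0% ✓; 3' end GGT has 2 G/C ✓; length 20 ✓ — passes.
Primer 2 (24 nt, A=6 T=3 G=8 C=7): longest run = 2 ✓; GC 15/24 = 62.5% ✓; 3' end AGG has 2 G/C ✓; length 24, outside 17–23 ✗ — fails.
Primer 3 (19 nt, A=8 T=4 G=4 C=3): longest run = 3 ✓; GC 7/19 = 36.8%, outside 41.9–65.3% ✗; 3' end GTA has 1 G/C ✓; length 19 ✓ — fails.
Primer 4 (25 nt, A=7 T=5 G=7 C=6): longest run = 3 ✓; GC 13/25 = 52.0% ✓; 3' end AAC has 1 G/C ✓; length 25, outside 17–23 ✗ — fails.
Primer 5 (21 nt, A=2 T=7 G=6 C=6): longest run = 4 ✓; GC 12/21 = 57.1% ✓; 3' end GAG has 2 G/C ✓; length 21 ✓ — passes.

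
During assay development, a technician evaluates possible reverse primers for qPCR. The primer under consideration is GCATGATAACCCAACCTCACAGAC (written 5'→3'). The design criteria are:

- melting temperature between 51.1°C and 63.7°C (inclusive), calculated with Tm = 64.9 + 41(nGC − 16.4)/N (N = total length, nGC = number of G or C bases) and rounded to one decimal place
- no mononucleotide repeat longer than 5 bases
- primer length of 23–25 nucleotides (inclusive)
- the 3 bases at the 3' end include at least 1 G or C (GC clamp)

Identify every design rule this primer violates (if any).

Base counts: A=9, T=3, G=3, C=9 (length 24).
Tm: Tm = 64.9 + 41·(12 − 16.4)/24 = 57.4°C ✓
homopolymer run: longest run = 3 ✓
length: length 24 ✓
GC clamp: 3' end GAC has 2 G/C ✓

Meets all criteria.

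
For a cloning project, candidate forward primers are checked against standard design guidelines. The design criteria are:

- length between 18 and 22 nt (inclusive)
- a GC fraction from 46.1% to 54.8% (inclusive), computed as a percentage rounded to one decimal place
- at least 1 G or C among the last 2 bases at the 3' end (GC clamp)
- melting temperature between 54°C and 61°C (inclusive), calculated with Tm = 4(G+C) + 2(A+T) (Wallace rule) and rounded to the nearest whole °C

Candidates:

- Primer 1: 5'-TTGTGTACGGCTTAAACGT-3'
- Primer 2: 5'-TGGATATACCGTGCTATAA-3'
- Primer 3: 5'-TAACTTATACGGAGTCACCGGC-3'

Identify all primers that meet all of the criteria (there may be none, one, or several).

Primer 1 (19 nt, A=4 T=7 G=5 C=3): length 19 ✓; GC 8/19 = 42.1%, outside 46.1–54.8% ✗; 3' end GT has 1 G/C ✓; Tm = 2·11 + 4·8 = 54°C ✓ — fails.
Primer 2 (19 nt, A=6 T=6 G=4 C=3): length 19 ✓; GC 7/19 = 36.8%, outside 46.1–54.8% ✗; 3' end AA has 0 G/C, need ≥1 ✗; Tm = 2·12 + 4·7 = 52°C, outside 54–61°C ✗ — fails.
Primer 3 (22 nt, A=6 T=5 G=5 C=6): length 22 ✓; GC 11/22 = 50.0% ✓; 3' end GC has 2 G/C ✓; Tm = 2·11 + 4·11 = 66°C, outside 54–61°C ✗ — fails.

None of the candidates satisfy all criteria.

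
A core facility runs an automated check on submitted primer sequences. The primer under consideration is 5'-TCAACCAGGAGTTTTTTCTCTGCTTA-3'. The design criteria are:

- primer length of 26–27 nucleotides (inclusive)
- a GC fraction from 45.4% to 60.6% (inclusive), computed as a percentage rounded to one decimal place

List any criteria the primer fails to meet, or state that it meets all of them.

Base counts: A=5, T=11, G=4, C=6 (length 26).
length: length 26 ✓
GC content: GC 10/26 = 38.5%, outside 45.4–60.6% ✗

Fails: GC content.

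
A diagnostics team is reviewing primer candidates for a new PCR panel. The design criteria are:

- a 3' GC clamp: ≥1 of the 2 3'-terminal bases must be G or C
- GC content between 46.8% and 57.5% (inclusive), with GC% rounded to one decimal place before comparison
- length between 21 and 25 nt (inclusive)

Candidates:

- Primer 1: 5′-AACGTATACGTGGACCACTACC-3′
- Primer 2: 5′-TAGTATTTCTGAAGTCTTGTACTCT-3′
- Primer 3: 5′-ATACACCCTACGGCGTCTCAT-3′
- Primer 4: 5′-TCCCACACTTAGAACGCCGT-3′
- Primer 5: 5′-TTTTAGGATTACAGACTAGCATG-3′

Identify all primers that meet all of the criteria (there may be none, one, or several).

Primer 1 only.

Primer 1 (22 nt, A=7 T=4 G=4 C=7): 3' end CC has 2 G/C ✓; GC 11/22 = 50.0% ✓; length 22 ✓ — passes.
Primer 2 (25 nt, A=5 T=12 G=4 C=4): 3' end CT has 1 G/C ✓; GC 8/25 = 32.0%, outside 46.8–57.5% ✗; length 25 ✓ — fails.
Primer 3 (21 nt, A=5 T=5 G=3 C=8): 3' end AT has 0 G/C, need ≥1 ✗; GC 11/21 = 52.4% ✓; length 21 ✓ — fails.
Primer 4 (20 nt, A=5 T=4 G=3 C=8): 3' end GT has 1 G/C ✓; GC 11/20 = 55.0% ✓; length 20, outside 21–25 ✗ — fails.
Primer 5 (23 nt, A=7 T=8 G=5 C=3): 3' end TG has 1 G/C ✓; GC 8/23 = 34.8%, outside 46.8–57.5% ✗; length 23 ✓ — fails.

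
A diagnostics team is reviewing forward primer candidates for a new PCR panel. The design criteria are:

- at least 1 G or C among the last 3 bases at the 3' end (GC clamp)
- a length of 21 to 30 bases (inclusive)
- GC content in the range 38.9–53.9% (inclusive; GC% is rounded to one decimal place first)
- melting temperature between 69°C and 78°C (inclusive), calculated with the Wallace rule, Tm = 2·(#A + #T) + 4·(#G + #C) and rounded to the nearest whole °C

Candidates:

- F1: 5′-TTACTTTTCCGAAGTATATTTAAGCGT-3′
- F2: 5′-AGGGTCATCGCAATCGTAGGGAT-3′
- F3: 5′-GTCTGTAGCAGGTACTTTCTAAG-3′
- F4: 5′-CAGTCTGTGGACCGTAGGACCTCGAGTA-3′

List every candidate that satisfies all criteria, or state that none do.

F1 (27 nt, A=7 T=12 G=4 C=4): 3' end CGT has 2 G/C ✓; length 27 ✓; GC 8/27 = 29.6%, outside 38.9–53.9% ✗; Tm = 2·19 + 4·8 = 70°C ✓ — fails.
F2 (23 nt, A=6 T=5 G=8 C=4): 3' end GAT has 1 G/C ✓; length 23 ✓; GC 12/23 = 52.2% ✓; Tm = 2·11 + 4·12 = 70°C ✓ — passes.
F3 (23 nt, A=5 T=8 G=6 C=4): 3' end AAG has 1 G/C ✓; length 23 ✓; GC 10/23 = 43.5% ✓; Tm = 2·13 + 4·10 = 66°C, outside 69–78°C ✗ — fails.
F4 (28 nt, A=6 T=6 G=9 C=7): 3' end GTA has 1 G/C ✓; length 28 ✓; GC 16/28 = 57.1%, outside 38.9–53.9% ✗; Tm = 2·12 + 4·16 = 88°C, outside 69–78°C ✗ — fails.

F2 only.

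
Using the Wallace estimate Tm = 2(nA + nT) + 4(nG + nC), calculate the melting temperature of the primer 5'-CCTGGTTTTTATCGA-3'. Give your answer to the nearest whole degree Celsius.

Base counts: A=2, T=7, G=3, C=3 (length 15).
Tm = 2·(2+7) + 4·(3+3) = 2·9 + 4·6 = 18 + 24 = 42°C.

42°C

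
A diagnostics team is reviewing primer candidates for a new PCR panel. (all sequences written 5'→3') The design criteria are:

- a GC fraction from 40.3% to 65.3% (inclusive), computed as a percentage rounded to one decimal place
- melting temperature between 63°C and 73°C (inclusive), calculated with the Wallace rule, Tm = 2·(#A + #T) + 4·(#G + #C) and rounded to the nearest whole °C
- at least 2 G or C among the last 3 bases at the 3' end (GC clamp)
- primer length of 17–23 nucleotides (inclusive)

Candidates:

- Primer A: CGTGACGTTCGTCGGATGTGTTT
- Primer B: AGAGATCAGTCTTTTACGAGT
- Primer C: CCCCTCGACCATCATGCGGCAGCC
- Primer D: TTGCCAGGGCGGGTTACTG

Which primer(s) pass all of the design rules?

None of the candidates satisfy all criteria.

Primer A (23 nt, A=2 T=9 G=8 C=4): GC 12/23 = 52.2% ✓; Tm = 2·11 + 4·12 = 70°C ✓; 3' end TTT has 0 G/C, need ≥2 ✗; length 23 ✓ — fails.
Primer B (21 nt, A=6 T=7 G=5 C=3): GC 8/21 = 38.1%, outside 40.3–65.3% ✗; Tm = 2·13 + 4·8 = 58°C, outside 63–73°C ✗; 3' end AGT has 1 G/C, need ≥2 ✗; length 21 ✓ — fails.
Primer C (24 nt, A=4 T=3 G=5 C=12): GC 17/24 = 70.8%, outside 40.3–65.3% ✗; Tm = 2·7 + 4·17 = 82°C, outside 63–73°C ✗; 3' end GCC has 3 G/C ✓; length 24, outside 17–23 ✗ — fails.
Primer D (19 nt, A=2 T=5 G=8 C=4): GC 12/19 = 63.2% ✓; Tm = 2·7 + 4·12 = 62°C, outside 63–73°C ✗; 3' end CTG has 2 G/C ✓; length 19 ✓ — fails.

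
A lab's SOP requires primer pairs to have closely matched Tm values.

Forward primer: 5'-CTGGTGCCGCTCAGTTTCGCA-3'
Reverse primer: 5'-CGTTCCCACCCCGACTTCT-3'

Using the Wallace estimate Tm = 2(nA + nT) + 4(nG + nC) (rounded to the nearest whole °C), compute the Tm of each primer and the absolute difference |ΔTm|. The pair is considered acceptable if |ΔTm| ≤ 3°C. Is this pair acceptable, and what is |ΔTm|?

Forward: A=2 T=6 G=6 C=7 → Tm = 2·8 + 4·13 = 68°C.
Reverse: A=2 T=5 G=2 C=10 → Tm = 2·7 + 4·12 = 62°C.
|ΔTm| = |68 − 62| = 6°C, > 3°C.

|ΔTm| = 6°C; the pair is not acceptable.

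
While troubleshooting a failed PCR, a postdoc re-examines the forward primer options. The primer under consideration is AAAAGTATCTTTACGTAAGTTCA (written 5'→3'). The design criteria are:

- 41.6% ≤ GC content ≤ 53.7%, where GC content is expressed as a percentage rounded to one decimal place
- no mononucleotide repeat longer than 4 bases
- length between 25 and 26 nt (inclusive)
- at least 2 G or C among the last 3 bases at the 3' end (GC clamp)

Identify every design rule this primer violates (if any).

Fails: GC content, length, GC clamp.

Base counts: A=9, T=8, G=3, C=3 (length 23).
GC content: GC 6/23 = 26.1%, outside 41.6–53.7% ✗
homopolymer run: longest run = 4 ✓
length: length 23, outside 25–26 ✗
GC clamp: 3' end TCA has 1 G/C, need ≥2 ✗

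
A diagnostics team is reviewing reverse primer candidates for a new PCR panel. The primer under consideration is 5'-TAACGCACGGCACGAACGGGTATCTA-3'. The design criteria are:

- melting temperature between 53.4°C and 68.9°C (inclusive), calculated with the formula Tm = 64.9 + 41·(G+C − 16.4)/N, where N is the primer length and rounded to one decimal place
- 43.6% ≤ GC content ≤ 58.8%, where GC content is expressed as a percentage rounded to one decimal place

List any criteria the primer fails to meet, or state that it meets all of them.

Base counts: A=8, T=4, G=7, C=7 (length 26).
Tm: Tm = 64.9 + 41·(14 − 16.4)/26 = 61.1°C ✓
GC content: GC 14/26 = 53.8% ✓

Meets all criteria.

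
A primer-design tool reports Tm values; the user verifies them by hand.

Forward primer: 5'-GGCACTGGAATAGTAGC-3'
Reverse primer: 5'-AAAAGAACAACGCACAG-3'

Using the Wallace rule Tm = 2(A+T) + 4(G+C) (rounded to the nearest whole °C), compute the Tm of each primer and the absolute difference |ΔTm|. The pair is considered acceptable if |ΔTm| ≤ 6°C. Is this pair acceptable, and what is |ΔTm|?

Forward: A=5 T=3 G=6 C=3 → Tm = 2·8 + 4·9 = 52°C.
Reverse: A=10 T=0 G=3 C=4 → Tm = 2·10 + 4·7 = 48°C.
|ΔTm| = |52 − 48| = 4°C, ≤ 6°C.

|ΔTm| = 4°C; the pair is acceptable.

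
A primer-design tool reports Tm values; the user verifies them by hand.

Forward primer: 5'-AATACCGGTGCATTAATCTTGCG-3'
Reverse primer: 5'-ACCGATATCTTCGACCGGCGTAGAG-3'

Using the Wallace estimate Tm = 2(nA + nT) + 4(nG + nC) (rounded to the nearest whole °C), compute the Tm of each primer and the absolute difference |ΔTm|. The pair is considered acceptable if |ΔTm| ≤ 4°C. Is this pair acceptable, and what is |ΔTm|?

Forward: A=6 T=7 G=5 C=5 → Tm = 2·13 + 4·10 = 66°C.
Reverse: A=6 T=5 G=7 C=7 → Tm = 2·11 + 4·14 = 78°C.
|ΔTm| = |66 − 78| = 12°C, > 4°C.

|ΔTm| = 12°C; the pair is not acceptable.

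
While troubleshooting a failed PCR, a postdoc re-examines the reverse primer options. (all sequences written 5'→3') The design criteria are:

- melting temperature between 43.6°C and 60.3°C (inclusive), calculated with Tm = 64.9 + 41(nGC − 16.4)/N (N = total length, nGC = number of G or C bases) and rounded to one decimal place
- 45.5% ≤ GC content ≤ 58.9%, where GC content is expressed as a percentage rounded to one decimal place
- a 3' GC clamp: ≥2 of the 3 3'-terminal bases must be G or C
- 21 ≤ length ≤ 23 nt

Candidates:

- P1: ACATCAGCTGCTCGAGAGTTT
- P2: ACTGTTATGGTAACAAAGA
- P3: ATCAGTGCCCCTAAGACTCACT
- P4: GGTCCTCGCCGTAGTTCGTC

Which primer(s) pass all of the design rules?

None of the candidates satisfy all criteria.

P1 (21 nt, A=5 T=6 G=5 C=5): Tm = 64.9 + 41·(10 − 16.4)/21 = 52.4°C ✓; GC 10/21 = 47.6% ✓; 3' end TTT has 0 G/C, need ≥2 ✗; length 21 ✓ — fails.
P2 (19 nt, A=8 T=5 G=4 C=2): Tm = 64.9 + 41·(6 − 16.4)/19 = 42.5°C, outside 43.6–60.3°C ✗; GC 6/19 = 31.6%, outside 45.5–58.9% ✗; 3' end AGA has 1 G/C, need ≥2 ✗; length 19, outside 21–23 ✗ — fails.
P3 (22 nt, A=6 T=5 G=3 C=8): Tm = 64.9 + 41·(11 − 16.4)/22 = 54.8°C ✓; GC 11/22 = 50.0% ✓; 3' end ACT has 1 G/C, need ≥2 ✗; length 22 ✓ — fails.
P4 (20 nt, A=1 T=6 G=6 C=7): Tm = 64.9 + 41·(13 − 16.4)/20 = 57.9°C ✓; GC 13/20 = 65.0%, outside 45.5–58.9% ✗; 3' end GTC has 2 G/C ✓; length 20, outside 21–23 ✗ — fails.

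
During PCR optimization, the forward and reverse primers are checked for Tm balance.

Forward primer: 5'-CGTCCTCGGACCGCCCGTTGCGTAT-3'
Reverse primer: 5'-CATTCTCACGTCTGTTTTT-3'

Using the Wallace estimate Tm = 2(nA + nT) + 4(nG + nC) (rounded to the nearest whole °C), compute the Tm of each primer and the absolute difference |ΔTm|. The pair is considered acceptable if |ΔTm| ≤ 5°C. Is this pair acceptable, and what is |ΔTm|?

Forward: A=2 T=6 G=7 C=10 → Tm = 2·8 + 4·17 = 84°C.
Reverse: A=2 T=10 G=2 C=5 → Tm = 2·12 + 4·7 = 52°C.
|ΔTm| = |84 − 52| = 32°C, > 5°C.

|ΔTm| = 32°C; the pair is not acceptable.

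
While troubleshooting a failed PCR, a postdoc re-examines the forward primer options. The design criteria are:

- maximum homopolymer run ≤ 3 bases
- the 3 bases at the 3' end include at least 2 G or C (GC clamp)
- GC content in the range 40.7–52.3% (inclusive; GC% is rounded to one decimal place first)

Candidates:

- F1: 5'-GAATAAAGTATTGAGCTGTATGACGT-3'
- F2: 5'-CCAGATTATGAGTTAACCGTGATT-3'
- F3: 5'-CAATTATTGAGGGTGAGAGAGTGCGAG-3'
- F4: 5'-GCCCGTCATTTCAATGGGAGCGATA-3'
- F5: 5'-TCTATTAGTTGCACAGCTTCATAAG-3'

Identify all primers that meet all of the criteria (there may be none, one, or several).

F1 (26 nt, A=9 T=8 G=7 C=2): longest run = 3 ✓; 3' end CGT has 2 G/C ✓; GC 9/26 = 34.6%, outside 40.7–52.3% ✗ — fails.
F2 (24 nt, A=7 T=8 G=5 C=4): longest run = 2 ✓; 3' end ATT has 0 G/C, need ≥2 ✗; GC 9/24 = 37.5%, outside 40.7–52.3% ✗ — fails.
F3 (27 nt, A=8 T=6 G=11 C=2): longest run = 3 ✓; 3' end GAG has 2 G/C ✓; GC 13/27 = 48.1% ✓ — passes.
F4 (25 nt, A=6 T=6 G=7 C=6): longest run = 3 ✓; 3' end ATA has 0 G/C, need ≥2 ✗; GC 13/25 = 52.0% ✓ — fails.
F5 (25 nt, A=7 T=9 G=4 C=5): longest run = 2 ✓; 3' end AAG has 1 G/C, need ≥2 ✗; GC 9/25 = 36.0%, outside 40.7–52.3% ✗ — fails.

F3 only.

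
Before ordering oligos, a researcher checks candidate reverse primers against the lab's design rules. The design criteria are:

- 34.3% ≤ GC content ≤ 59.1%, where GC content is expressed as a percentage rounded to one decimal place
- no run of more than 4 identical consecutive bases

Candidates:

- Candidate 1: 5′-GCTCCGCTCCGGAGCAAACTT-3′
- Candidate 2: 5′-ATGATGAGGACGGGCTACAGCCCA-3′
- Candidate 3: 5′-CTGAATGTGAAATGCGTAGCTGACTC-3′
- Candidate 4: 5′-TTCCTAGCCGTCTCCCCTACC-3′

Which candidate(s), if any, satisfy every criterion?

Candidate 2 and Candidate 3.

Candidate 1 (21 nt, A=4 T=4 G=5 C=8): GC 13/21 = 61.9%, outside 34.3–59.1% ✗; longest run = 3 ✓ — fails.
Candidate 2 (24 nt, A=7 T=3 G=8 C=6): GC 14/24 = 58.3% ✓; longest run = 3 ✓ — passes.
Candidate 3 (26 nt, A=7 T=7 G=7 C=5): GC 12/26 = 46.2% ✓; longest run = 3 ✓ — passes.
Candidate 4 (21 nt, A=2 T=6 G=2 C=11): GC 13/21 = 61.9%, outside 34.3–59.1% ✗; longest run = 4 ✓ — fails.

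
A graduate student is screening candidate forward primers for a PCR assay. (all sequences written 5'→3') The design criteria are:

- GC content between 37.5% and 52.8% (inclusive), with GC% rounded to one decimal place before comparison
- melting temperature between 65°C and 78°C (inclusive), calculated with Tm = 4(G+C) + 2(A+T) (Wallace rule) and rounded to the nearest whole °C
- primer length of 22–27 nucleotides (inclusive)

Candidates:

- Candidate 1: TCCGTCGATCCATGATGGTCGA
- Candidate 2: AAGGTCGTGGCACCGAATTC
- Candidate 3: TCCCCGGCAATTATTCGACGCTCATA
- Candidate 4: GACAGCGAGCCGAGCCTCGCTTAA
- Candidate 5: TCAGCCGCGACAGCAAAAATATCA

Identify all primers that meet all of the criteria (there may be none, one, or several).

Candidate 1 (22 nt, A=4 T=6 G=6 C=6): GC 12/22 = 54.5%, outside 37.5–52.8% ✗; Tm = 2·10 + 4·12 = 68°C ✓; length 22 ✓ — fails.
Candidate 2 (20 nt, A=5 T=4 G=6 C=5): GC 11/20 = 55.0%, outside 37.5–52.8% ✗; Tm = 2·9 + 4·11 = 62°C, outside 65–78°C ✗; length 20, outside 22–27 ✗ — fails.
Candidate 3 (26 nt, A=6 T=7 G=4 C=9): GC 13/26 = 50.0% ✓; Tm = 2·13 + 4·13 = 78°C ✓; length 26 ✓ — passes.
Candidate 4 (24 nt, A=6 T=3 G=7 C=8): GC 15/24 = 62.5%, outside 37.5–52.8% ✗; Tm = 2·9 + 4·15 = 78°C ✓; length 24 ✓ — fails.
Candidate 5 (24 nt, A=10 T=3 G=4 C=7): GC 11/24 = 45.8% ✓; Tm = 2·13 + 4·11 = 70°C ✓; length 24 ✓ — passes.

Candidate 3 and Candidate 5.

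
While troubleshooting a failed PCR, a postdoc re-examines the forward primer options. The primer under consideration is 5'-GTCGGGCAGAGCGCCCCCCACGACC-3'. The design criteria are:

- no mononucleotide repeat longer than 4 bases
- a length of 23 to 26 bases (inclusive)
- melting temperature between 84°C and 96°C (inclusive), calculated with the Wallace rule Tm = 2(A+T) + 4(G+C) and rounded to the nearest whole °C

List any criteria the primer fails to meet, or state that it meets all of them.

Fails: homopolymer run.

Base counts: A=4, T=1, G=8, C=12 (length 25).
homopolymer run: longest run = 6, exceeds 4 ✗
length: length 25 ✓
Tm: Tm = 2·5 + 4·20 = 90°C ✓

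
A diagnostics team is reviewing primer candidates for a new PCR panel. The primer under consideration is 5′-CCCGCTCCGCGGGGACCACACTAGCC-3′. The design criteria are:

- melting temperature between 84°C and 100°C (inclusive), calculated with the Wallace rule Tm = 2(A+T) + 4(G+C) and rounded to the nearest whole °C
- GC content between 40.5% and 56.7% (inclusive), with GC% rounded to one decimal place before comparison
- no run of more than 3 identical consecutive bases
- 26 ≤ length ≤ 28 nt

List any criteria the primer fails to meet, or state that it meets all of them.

Base counts: A=4, T=2, G=7, C=13 (length 26).
Tm: Tm = 2·6 + 4·20 = 92°C ✓
GC content: GC 20/26 = 76.9%, outside 40.5–56.7% ✗
homopolymer run: longest run = 4, exceeds 3 ✗
length: length 26 ✓

Fails: GC content, homopolymer run.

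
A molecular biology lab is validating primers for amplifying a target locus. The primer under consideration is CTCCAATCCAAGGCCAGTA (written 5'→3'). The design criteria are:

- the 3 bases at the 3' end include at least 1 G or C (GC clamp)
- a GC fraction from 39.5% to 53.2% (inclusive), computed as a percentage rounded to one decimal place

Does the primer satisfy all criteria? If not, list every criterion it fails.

Base counts: A=6, T=3, G=3, C=7 (length 19).
GC clamp: 3' end GTA has 1 G/C ✓
GC content: GC 10/19 = 52.6% ✓

Meets all criteria.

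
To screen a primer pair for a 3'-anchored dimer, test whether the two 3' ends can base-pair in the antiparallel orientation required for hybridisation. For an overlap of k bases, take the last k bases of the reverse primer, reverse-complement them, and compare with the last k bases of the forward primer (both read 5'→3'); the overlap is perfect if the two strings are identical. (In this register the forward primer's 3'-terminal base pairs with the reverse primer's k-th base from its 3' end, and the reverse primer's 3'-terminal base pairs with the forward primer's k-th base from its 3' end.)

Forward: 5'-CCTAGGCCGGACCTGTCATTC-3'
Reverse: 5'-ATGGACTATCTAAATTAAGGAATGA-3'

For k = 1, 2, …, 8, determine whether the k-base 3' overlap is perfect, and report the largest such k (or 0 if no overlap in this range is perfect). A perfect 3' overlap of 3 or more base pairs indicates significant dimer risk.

Longest perfect overlap: 6 complementary base pairs; significant dimer risk (threshold 3).

Last 8 bases (5'→3') — forward …TGTCATTC, reverse …AGGAATGA.
Reverse complement of the reverse primer's last 8 bases: TCATTCCT; its first k bases are the reverse complement of the reverse primer's last k bases, so a perfect k-base overlap needs the forward primer's last k bases to equal them.
Comparing (forward last k vs required): k=1: C vs T ✗; k=2: TC vs TC ✓; k=3: TTC vs TCA ✗; k=4: ATTC vs TCAT ✗; k=5: CATTC vs TCATT ✗; k=6: TCATTC vs TCATTC ✓; k=7: GTCATTC vs TCATTCC ✗; k=8: TGTCATTC vs TCATTCCT ✗.
Perfect overlaps at k = 2, 6; the largest is 6.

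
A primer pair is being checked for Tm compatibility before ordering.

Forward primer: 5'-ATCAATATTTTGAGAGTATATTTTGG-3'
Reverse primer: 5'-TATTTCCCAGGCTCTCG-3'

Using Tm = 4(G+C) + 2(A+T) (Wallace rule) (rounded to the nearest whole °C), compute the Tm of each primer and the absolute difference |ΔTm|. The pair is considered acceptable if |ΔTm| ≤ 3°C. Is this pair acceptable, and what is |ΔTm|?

|ΔTm| = 12°C; the pair is not acceptable.

Forward: A=8 T=12 G=5 C=1 → Tm = 2·20 + 4·6 = 64°C.
Reverse: A=2 T=6 G=3 C=6 → Tm = 2·8 + 4·9 = 52°C.
|ΔTm| = |64 − 52| = 12°C, > 3°C.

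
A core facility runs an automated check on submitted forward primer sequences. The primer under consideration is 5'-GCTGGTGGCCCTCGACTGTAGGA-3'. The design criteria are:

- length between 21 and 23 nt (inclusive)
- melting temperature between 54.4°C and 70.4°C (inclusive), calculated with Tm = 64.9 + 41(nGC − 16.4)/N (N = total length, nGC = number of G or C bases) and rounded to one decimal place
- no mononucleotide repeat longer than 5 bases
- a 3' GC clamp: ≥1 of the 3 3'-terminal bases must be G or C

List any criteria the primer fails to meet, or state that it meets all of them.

Base counts: A=3, T=5, G=9, C=6 (length 23).
length: length 23 ✓
Tm: Tm = 64.9 + 41·(15 − 16.4)/23 = 62.4°C ✓
homopolymer run: longest run = 3 ✓
GC clamp: 3' end GGA has 2 G/C ✓

Meets all criteria.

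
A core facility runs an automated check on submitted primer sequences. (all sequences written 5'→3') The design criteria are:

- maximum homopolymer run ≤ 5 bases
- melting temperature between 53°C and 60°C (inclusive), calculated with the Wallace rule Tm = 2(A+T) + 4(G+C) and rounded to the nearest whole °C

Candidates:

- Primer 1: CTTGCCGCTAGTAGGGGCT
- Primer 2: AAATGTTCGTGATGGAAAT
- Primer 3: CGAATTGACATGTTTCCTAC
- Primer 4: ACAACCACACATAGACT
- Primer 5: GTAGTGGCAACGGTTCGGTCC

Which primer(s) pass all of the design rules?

Primer 1 (19 nt, A=2 T=5 G=7 C=5): longest run = 4 ✓; Tm = 2·7 + 4·12 = 62°C, outside 53–60°C ✗ — fails.
Primer 2 (19 nt, A=7 T=6 G=5 C=1): longest run = 3 ✓; Tm = 2·13 + 4·6 = 50°C, outside 53–60°C ✗ — fails.
Primer 3 (20 nt, A=5 T=7 G=3 C=5): longest run = 3 ✓; Tm = 2·12 + 4·8 = 56°C ✓ — passes.
Primer 4 (17 nt, A=8 T=2 G=1 C=6): longest run = 2 ✓; Tm = 2·10 + 4·7 = 48°C, outside 53–60°C ✗ — fails.
Primer 5 (21 nt, A=3 T=5 G=8 C=5): longest run = 2 ✓; Tm = 2·8 + 4·13 = 68°C, outside 53–60°C ✗ — fails.

Primer 3 only.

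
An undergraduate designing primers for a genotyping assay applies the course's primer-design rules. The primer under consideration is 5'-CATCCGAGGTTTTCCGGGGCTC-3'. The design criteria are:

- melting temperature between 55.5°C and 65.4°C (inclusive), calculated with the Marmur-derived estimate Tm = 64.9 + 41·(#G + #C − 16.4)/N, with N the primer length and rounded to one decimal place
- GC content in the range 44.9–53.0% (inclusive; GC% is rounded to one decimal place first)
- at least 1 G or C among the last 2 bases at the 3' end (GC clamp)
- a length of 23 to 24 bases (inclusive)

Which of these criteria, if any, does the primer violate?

Base counts: A=2, T=6, G=7, C=7 (length 22).
Tm: Tm = 64.9 + 41·(14 − 16.4)/22 = 60.4°C ✓
GC content: GC 14/22 = 63.6%, outside 44.9–53.0% ✗
GC clamp: 3' end TC has 1 G/C ✓
length: length 22, outside 23–24 ✗

Fails: GC content, length.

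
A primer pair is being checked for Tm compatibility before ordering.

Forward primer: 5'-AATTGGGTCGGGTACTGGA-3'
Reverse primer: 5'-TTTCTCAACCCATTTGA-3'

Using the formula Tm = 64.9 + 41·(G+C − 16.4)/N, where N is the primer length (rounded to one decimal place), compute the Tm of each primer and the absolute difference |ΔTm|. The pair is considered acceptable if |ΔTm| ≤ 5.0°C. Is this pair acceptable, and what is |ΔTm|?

Forward: G+C = 10, N = 19 → Tm = 64.9 + 41·(10 − 16.4)/19 = 51.1°C.
Reverse: G+C = 6, N = 17 → Tm = 64.9 + 41·(6 − 16.4)/17 = 39.8°C.
|ΔTm| = |51.1 − 39.8| = 11.3°C, > 5.0°C.

|ΔTm| = 11.3°C; the pair is not acceptable.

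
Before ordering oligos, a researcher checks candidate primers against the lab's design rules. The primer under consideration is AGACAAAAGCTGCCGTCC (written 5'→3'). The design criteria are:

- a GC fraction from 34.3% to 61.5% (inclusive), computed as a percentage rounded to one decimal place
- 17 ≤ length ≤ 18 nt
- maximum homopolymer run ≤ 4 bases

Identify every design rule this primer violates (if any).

Base counts: A=6, T=2, G=4, C=6 (length 18).
GC content: GC 10/18 = 55.6% ✓
length: length 18 ✓
homopolymer run: longest run = 4 ✓

Meets all criteria.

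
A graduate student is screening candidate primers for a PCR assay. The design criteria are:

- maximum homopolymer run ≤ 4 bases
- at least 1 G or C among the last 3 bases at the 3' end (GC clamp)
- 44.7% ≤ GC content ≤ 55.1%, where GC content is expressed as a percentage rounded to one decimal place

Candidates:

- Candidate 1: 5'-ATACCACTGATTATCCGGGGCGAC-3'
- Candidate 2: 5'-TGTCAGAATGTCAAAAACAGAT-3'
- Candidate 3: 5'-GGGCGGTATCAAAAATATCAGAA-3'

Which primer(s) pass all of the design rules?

Candidate 1 only.

Candidate 1 (24 nt, A=6 T=5 G=6 C=7): longest run = 4 ✓; 3' end GAC has 2 G/C ✓; GC 13/24 = 54.2% ✓ — passes.
Candidate 2 (22 nt, A=10 T=5 G=4 C=3): longest run = 5, exceeds 4 ✗; 3' end GAT has 1 G/C ✓; GC 7/22 = 31.8%, outside 44.7–55.1% ✗ — fails.
Candidate 3 (23 nt, A=10 T=4 G=6 C=3): longest run = 5, exceeds 4 ✗; 3' end GAA has 1 G/C ✓; GC 9/23 = 39.1%, outside 44.7–55.1% ✗ — fails.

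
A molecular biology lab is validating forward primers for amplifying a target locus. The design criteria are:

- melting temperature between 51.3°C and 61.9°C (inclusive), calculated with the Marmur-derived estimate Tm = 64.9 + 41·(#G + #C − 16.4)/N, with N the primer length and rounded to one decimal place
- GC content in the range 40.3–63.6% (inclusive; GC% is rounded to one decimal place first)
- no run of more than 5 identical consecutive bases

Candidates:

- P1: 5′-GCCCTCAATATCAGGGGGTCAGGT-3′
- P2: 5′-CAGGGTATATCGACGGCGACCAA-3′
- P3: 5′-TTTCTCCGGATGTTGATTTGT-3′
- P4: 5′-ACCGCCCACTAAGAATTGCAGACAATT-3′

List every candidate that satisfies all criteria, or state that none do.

P1, P2 and P4.

P1 (24 nt, A=5 T=5 G=8 C=6): Tm = 64.9 + 41·(14 − 16.4)/24 = 60.8°C ✓; GC 14/24 = 58.3% ✓; longest run = 5 ✓ — passes.
P2 (23 nt, A=7 T=3 G=7 C=6): Tm = 64.9 + 41·(13 − 16.4)/23 = 58.8°C ✓; GC 13/23 = 56.5% ✓; longest run = 3 ✓ — passes.
P3 (21 nt, A=2 T=11 G=5 C=3): Tm = 64.9 + 41·(8 − 16.4)/21 = 48.5°C, outside 51.3–61.9°C ✗; GC 8/21 = 38.1%, outside 40.3–63.6% ✗; longest run = 3 ✓ — fails.
P4 (27 nt, A=10 T=5 G=4 C=8): Tm = 64.9 + 41·(12 − 16.4)/27 = 58.2°C ✓; GC 12/27 = 44.4% ✓; longest run = 3 ✓ — passes.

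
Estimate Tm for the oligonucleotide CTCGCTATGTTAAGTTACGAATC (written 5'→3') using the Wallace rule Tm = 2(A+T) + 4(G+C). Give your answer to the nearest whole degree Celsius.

Base counts: A=6, T=8, G=4, C=5 (length 23).
Tm = 2·(6+8) + 4·(4+5) = 2·14 + 4·9 = 28 + 36 = 64°C.

64°C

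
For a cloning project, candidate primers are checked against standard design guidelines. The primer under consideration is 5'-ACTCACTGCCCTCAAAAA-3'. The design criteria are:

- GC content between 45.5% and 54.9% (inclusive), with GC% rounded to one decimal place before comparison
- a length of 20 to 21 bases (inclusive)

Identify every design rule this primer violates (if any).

Fails: GC content, length.

Base counts: A=7, T=3, G=1, C=7 (length 18).
GC content: GC 8/18 = 44.4%, outside 45.5–54.9% ✗
length: length 18, outside 20–21 ✗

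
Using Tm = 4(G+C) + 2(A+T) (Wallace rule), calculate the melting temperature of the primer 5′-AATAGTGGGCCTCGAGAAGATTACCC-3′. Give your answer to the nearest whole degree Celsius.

78°C

Base counts: A=8, T=5, G=7, C=6 (length 26).
Tm = 2·(8+5) + 4·(7+6) = 2·13 + 4·13 = 26 + 52 = 78°C.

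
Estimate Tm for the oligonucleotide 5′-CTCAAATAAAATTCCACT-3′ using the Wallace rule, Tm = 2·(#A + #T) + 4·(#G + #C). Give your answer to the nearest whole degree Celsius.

46°C

Base counts: A=8, T=5, G=0, C=5 (length 18).
Tm = 2·(8+5) + 4·(0+5) = 2·13 + 4·5 = 26 + 20 = 46°C.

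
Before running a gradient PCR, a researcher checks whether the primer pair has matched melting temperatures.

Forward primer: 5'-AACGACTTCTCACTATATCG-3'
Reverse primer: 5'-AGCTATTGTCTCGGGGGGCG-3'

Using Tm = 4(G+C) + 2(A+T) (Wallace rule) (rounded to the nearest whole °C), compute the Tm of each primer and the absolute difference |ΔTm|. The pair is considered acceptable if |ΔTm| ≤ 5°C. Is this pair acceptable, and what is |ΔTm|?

Forward: A=6 T=6 G=2 C=6 → Tm = 2·12 + 4·8 = 56°C.
Reverse: A=2 T=5 G=9 C=4 → Tm = 2·7 + 4·13 = 66°C.
|ΔTm| = |56 − 66| = 10°C, > 5°C.

|ΔTm| = 10°C; the pair is not acceptable.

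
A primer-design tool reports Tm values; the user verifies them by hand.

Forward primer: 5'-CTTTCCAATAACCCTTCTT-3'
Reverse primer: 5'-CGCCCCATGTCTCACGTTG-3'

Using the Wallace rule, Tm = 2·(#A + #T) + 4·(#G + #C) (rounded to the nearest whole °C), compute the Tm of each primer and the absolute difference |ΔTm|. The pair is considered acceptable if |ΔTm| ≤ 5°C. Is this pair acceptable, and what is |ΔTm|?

|ΔTm| = 10°C; the pair is not acceptable.

Forward: A=4 T=8 G=0 C=7 → Tm = 2·12 + 4·7 = 52°C.
Reverse: A=2 T=5 G=4 C=8 → Tm = 2·7 + 4·12 = 62°C.
|ΔTm| = |52 − 62| = 10°C, > 5°C.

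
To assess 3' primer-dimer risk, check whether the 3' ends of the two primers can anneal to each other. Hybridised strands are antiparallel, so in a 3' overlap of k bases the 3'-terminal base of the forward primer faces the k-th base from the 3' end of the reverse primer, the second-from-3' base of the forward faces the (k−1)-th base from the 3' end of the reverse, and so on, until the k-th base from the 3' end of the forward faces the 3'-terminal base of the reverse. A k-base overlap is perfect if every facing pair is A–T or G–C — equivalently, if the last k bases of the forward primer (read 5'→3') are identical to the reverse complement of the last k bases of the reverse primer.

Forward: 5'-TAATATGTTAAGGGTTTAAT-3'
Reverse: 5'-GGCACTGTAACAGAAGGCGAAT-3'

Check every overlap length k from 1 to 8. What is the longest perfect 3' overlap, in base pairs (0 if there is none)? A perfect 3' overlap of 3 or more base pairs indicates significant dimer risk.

Longest perfect overlap: 2 complementary base pairs; below the dimer-risk threshold (threshold 3).

Last 8 bases (5'→3') — forward …GGTTTAAT, reverse …AGGCGAAT.
Reverse complement of the reverse primer's last 8 bases: ATTCGCCT; its first k bases are the reverse complement of the reverse primer's last k bases, so a perfect k-base overlap needs the forward primer's last k bases to equal them.
Comparing (forward last k vs required): k=1: T vs A ✗; k=2: AT vs AT ✓; k=3: AAT vs ATT ✗; k=4: TAAT vs ATTC ✗; k=5: TTAAT vs ATTCG ✗; k=6: TTTAAT vs ATTCGC ✗; k=7: GTTTAAT vs ATTCGCC ✗; k=8: GGTTTAAT vs ATTCGCCT ✗.
Only k = 2 is perfect, so the longest perfect 3' overlap is 2.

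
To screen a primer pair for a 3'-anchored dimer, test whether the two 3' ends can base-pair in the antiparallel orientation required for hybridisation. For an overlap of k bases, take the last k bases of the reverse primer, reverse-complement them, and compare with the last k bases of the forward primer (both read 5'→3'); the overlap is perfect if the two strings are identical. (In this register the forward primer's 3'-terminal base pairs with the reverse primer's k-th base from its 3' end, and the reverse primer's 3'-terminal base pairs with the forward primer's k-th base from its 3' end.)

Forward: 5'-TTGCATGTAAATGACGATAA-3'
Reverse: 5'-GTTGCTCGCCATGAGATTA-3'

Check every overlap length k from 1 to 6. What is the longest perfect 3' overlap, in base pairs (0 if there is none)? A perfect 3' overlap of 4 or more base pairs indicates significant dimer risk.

Longest perfect overlap: 3 complementary base pairs; below the dimer-risk threshold (threshold 4).

Last 6 bases (5'→3') — forward …CGATAA, reverse …AGATTA.
Reverse complement of the reverse primer's last 6 bases: TAATCT; its first k bases are the reverse complement of the reverse primer's last k bases, so a perfect k-base overlap needs the forward primer's last k bases to equal them.
Comparing (forward last k vs required): k=1: A vs T ✗; k=2: AA vs TA ✗; k=3: TAA vs TAA ✓; k=4: ATAA vs TAAT ✗; k=5: GATAA vs TAATC ✗; k=6: CGATAA vs TAATCT ✗.
Only k = 3 is perfect, so the longest perfect 3' overlap is 3.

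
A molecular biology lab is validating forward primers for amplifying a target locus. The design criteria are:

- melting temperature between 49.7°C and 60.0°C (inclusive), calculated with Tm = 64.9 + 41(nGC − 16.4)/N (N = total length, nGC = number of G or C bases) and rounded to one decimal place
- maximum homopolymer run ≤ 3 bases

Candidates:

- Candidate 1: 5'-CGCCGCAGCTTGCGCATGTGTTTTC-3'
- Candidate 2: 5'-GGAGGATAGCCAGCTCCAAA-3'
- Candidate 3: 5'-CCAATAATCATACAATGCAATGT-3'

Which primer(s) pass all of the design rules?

Candidate 2 only.

Candidate 1 (25 nt, A=2 T=8 G=7 C=8): Tm = 64.9 + 41·(15 − 16.4)/25 = 62.6°C, outside 49.7–60.0°C ✗; longest run = 4, exceeds 3 ✗ — fails.
Candidate 2 (20 nt, A=7 T=2 G=6 C=5): Tm = 64.9 + 41·(11 − 16.4)/20 = 53.8°C ✓; longest run = 3 ✓ — passes.
Candidate 3 (23 nt, A=10 T=6 G=2 C=5): Tm = 64.9 + 41·(7 − 16.4)/23 = 48.1°C, outside 49.7–60.0°C ✗; longest run = 2 ✓ — fails.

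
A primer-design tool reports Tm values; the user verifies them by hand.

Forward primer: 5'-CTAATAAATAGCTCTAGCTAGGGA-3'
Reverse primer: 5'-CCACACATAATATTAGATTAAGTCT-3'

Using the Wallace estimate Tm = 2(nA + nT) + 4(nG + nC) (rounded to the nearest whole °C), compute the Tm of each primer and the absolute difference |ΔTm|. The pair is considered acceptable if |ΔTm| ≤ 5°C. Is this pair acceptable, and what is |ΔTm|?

Forward: A=9 T=6 G=5 C=4 → Tm = 2·15 + 4·9 = 66°C.
Reverse: A=10 T=8 G=2 C=5 → Tm = 2·18 + 4·7 = 64°C.
|ΔTm| = |66 − 64| = 2°C, ≤ 5°C.

|ΔTm| = 2°C; the pair is acceptable.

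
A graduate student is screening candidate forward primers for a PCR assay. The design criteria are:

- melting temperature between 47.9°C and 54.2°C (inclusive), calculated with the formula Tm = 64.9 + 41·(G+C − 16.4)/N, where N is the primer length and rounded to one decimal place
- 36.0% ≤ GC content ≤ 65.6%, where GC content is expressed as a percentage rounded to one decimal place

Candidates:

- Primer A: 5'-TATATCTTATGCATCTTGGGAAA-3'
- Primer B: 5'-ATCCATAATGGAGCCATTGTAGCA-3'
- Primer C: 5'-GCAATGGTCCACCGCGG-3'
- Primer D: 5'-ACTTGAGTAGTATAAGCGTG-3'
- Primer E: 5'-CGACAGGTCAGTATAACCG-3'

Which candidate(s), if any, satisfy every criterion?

Primer A (23 nt, A=7 T=9 G=4 C=3): Tm = 64.9 + 41·(7 − 16.4)/23 = 48.1°C ✓; GC 7/23 = 30.4%, outside 36.0–65.6% ✗ — fails.
Primer B (24 nt, A=8 T=6 G=5 C=5): Tm = 64.9 + 41·(10 − 16.4)/24 = 54.0°C ✓; GC 10/24 = 41.7% ✓ — passes.
Primer C (17 nt, A=3 T=2 G=6 C=6): Tm = 64.9 + 41·(12 − 16.4)/17 = 54.3°C, outside 47.9–54.2°C ✗; GC 12/17 = 70.6%, outside 36.0–65.6% ✗ — fails.
Primer D (20 nt, A=6 T=6 G=6 C=2): Tm = 64.9 + 41·(8 − 16.4)/20 = 47.7°C, outside 47.9–54.2°C ✗; GC 8/20 = 40.0% ✓ — fails.
Primer E (19 nt, A=6 T=3 G=5 C=5): Tm = 64.9 + 41·(10 − 16.4)/19 = 51.1°C ✓; GC 10/19 = 52.6% ✓ — passes.

Primer B and Primer E.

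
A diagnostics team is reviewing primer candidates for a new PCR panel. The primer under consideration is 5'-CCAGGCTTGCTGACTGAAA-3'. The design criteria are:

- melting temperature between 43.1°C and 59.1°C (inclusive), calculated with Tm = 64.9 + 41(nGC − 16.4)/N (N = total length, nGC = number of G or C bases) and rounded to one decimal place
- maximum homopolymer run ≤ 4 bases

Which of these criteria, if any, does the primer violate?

Meets all criteria.

Base counts: A=5, T=4, G=5, C=5 (length 19).
Tm: Tm = 64.9 + 41·(10 − 16.4)/19 = 51.1°C ✓
homopolymer run: longest run = 3 ✓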